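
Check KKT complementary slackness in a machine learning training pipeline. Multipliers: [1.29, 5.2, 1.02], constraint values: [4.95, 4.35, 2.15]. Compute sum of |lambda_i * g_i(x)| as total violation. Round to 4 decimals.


KKT complementary slackness check:
lambda_1 * g_1 = 1.29 * 4.95 = 6.3855
lambda_2 * g_2 = 5.2 * 4.35 = 22.62
lambda_3 * g_3 = 1.02 * 2.15 = 2.193
Total violation = 6.3855 + 22.62 + 2.193 = 31.1985


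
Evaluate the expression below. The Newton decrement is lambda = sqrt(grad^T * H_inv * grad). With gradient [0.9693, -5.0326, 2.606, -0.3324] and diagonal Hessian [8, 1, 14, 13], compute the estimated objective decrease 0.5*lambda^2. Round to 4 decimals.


Step 1: H is diagonal, so H^(-1) * g = [0.1212, -5.0326, 0.1861, -0.0256].
Step 2: g^T H^(-1) g = sum_i g_i^2 / H_ii
  = (0.9693)^2/8 + (-5.0326)^2/1 + (2.606)^2/14 + (-0.3324)^2/13
  = 0.1174 + 25.3271 + 0.4851 + 0.0085 = 25.9381
Step 3: Objective decrease = 0.5 * g^T H^(-1) g = 12.969


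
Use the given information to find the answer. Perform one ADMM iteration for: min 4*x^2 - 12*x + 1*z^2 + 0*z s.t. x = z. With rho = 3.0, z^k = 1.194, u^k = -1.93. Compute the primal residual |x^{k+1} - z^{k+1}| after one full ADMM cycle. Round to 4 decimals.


ADMM iteration with rho = 3.0, z^k = 1.194, u^k = -1.93
Step 1: x-update.
Minimize 4*x^2 - 12*x + (3.0/2)*(x - 1.194 - 1.93)^2
FOC: (2*4 + 3.0)*x = 12 + 3.0*(1.194 + 1.93)
x^{k+1} = 1.9429
Step 2: z-update.
Minimize 1*z^2 + 0*z + (3.0/2)*(1.9429 - z - 1.93)^2
FOC: (2*1 + 3.0)*z = 0 + 3.0*(1.9429 - 1.93)
z^{k+1} = 0.0077
Step 3: u-update.
u^{k+1} = -1.93 + 1.9429 - 0.0077 = 0.0052
Step 4: Primal residual = |1.9429 - 0.0077| = 1.9352


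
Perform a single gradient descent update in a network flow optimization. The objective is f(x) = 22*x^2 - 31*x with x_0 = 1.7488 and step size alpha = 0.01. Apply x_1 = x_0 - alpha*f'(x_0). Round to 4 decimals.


We compute the gradient at x_0 and apply the update.
f'(x) = 44*x - 31
f'(1.7488) = 44*1.7488 - 31 = 45.9472
x_1 = 1.7488 - 0.01*45.9472 = 1.2893


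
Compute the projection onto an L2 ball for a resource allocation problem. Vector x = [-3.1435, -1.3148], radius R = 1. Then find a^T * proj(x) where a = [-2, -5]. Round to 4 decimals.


Step 1: Compute ||x|| (intermediates to 6 decimals).
||x|| = sqrt((-3.1435)^2 + (-1.3148)^2) = 3.407388
Step 2: Project.
Since ||x|| > R, scale = R/||x|| = 1/3.407388 = 0.29348, proj(x) = scale * x
proj(x) = [-0.922554, -0.385868]
Step 3: Dot product.
a^T * proj(x) = -2*(-0.922554) - 5*(-0.385868) = 3.7744


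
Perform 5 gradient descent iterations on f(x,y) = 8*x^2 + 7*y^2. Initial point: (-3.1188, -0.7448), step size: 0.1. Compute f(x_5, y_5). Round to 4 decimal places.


Gradient descent on f(x,y) = 8*x^2 + 7*y^2.
Starting point: (-3.1188, -0.7448), alpha = 0.1
Step 1: grad_x = 2*8*-3.1188 = -49.9008, grad_y = 2*7*-0.7448 = -10.4272
  x_1 = -3.1188 - 0.1*-49.9008 = 1.8713
  y_1 = -0.7448 - 0.1*-10.4272 = 0.2979
Step 2: grad_x = 2*8*1.8713 = 29.9405, grad_y = 2*7*0.2979 = 4.1709
  x_2 = 1.8713 - 0.1*29.9405 = -1.1228
  y_2 = 0.2979 - 0.1*4.1709 = -0.1192
Step 3: grad_x = 2*8*-1.1228 = -17.9643, grad_y = 2*7*-0.1192 = -1.6684
  x_3 = -1.1228 - 0.1*-17.9643 = 0.6737
  y_3 = -0.1192 - 0.1*-1.6684 = 0.0477
Step 4: grad_x = 2*8*0.6737 = 10.7786, grad_y = 2*7*0.0477 = 0.6673
  x_4 = 0.6737 - 0.1*10.7786 = -0.4042
  y_4 = 0.0477 - 0.1*0.6673 = -0.0191
Step 5: grad_x = 2*8*-0.4042 = -6.4671, grad_y = 2*7*-0.0191 = -0.2669
  x_5 = -0.4042 - 0.1*-6.4671 = 0.2425
  y_5 = -0.0191 - 0.1*-0.2669 = 0.0076
f(0.2425, 0.0076) = 8*0.2425^2 + 7*0.0076^2 = 0.4709


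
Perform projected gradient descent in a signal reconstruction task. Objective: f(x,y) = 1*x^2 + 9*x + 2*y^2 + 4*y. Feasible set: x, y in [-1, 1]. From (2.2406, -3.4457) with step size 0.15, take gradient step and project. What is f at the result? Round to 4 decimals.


Step 1: Compute gradient at (2.2406, -3.4457).
grad_x = 2*1*2.2406 + 9 = 13.4812
grad_y = 2*2*-3.4457 + 4 = -9.7828
Step 2: Gradient step.
x_raw = 2.2406 - 0.15*13.4812 = 0.2184
y_raw = -3.4457 - 0.15*-9.7828 = -1.9783
Step 3: Project onto [-1, 1].
x_proj = clip(0.2184) = 0.2184
y_proj = clip(-1.9783) = -1.0
Step 4: Evaluate f.
f(0.2184, -1.0) = 0.0135


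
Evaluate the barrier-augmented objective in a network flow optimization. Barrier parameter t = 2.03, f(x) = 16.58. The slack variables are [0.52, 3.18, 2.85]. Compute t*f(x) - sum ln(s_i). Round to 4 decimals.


Step 1: Compute log-barrier.
ln values: [-0.6539, 1.1569, 1.0473]
phi = -(-0.6539 + 1.1569 + 1.0473) = -1.5503
Step 2: Compute augmented objective.
t*f(x) = 2.03*16.58 = 33.6574
Total = 33.6574 - 1.5503 = 32.1071


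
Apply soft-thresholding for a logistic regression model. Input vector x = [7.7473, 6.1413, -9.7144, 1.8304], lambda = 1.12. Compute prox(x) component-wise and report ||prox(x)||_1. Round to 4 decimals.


Soft-thresholding with lambda = 1.12:
prox(7.7473) = sign(7.7473)*max(|7.7473| - 1.12, 0) = 6.6273
prox(6.1413) = sign(6.1413)*max(|6.1413| - 1.12, 0) = 5.0213
prox(-9.7144) = sign(-9.7144)*max(|-9.7144| - 1.12, 0) = -8.5944
prox(1.8304) = sign(1.8304)*max(|1.8304| - 1.12, 0) = 0.7104
prox(x) = [6.6273, 5.0213, -8.5944, 0.7104]
||prox(x)||_1 = 6.6273 + 5.0213 + 8.5944 + 0.7104 = 20.9534


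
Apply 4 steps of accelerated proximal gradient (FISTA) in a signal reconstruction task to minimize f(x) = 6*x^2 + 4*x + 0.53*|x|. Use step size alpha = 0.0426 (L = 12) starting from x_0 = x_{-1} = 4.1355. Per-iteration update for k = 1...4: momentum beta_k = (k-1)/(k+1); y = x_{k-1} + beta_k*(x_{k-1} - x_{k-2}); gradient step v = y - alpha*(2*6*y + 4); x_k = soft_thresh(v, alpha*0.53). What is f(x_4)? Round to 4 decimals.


FISTA on f(x) = 6*x^2 + 4*x + 0.53*|x|
L = 12, alpha = 0.0426
Iteration 1: beta = 0.0, y = 4.1355 + 0.0*(4.1355 - 4.1355) = 4.1355
  grad(y) = 53.626, v = y - alpha*grad = 1.851
  prox(v) = soft_thresh(1.851, 0.0226) = 1.8285
Iteration 2: beta = 0.3333, y = 1.8285 + 0.3333*(1.8285 - 4.1355) = 1.0594
  grad(y) = 16.7133, v = y - alpha*grad = 0.3475
  prox(v) = soft_thresh(0.3475, 0.0226) = 0.3249
Iteration 3: beta = 0.5, y = 0.3249 + 0.5*(0.3249 - 1.8285) = -0.4269
  grad(y) = -1.123, v = y - alpha*grad = -0.3791
  prox(v) = soft_thresh(-0.3791, 0.0226) = -0.3565
Iteration 4: beta = 0.6, y = -0.3565 + 0.6*(-0.3565 - 0.3249) = -0.7653
  grad(y) = -5.1839, v = y - alpha*grad = -0.5445
  prox(v) = soft_thresh(-0.5445, 0.0226) = -0.5219
f(x_4) = 6*(-0.5219)^2 + 4*(-0.5219) + 0.53*|-0.5219| = -0.1767


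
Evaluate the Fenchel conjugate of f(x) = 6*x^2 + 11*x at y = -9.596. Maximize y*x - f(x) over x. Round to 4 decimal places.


f*(y) = sup_x {y*x - a*x^2 - b*x} = sup_x {(y-b)*x - a*x^2}
FOC: (y - b) - 2a*x = 0 => x* = (y - b)/(2a)
x* = (-9.596 - 11)/(2*6) = -1.7163
f*(-9.596) = (y-b)^2/(4a) = (-9.596 - 11)^2/(4*6)
= 424.1952/24 = 17.6748


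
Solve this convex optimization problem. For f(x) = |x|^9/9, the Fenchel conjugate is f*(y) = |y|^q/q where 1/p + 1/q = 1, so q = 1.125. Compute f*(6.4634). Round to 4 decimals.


The conjugate exponent q satisfies 1/p + 1/q = 1.
p = 9, so q = 9/(9 - 1) = 1.125
|y|^q = 6.4634^1.125 = 8.1615
f*(6.4634) = 8.1615 / 1.125 = 7.2546


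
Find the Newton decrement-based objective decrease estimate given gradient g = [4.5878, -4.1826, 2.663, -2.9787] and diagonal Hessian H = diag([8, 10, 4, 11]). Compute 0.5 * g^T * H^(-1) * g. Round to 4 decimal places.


Step 1: H is diagonal, so H^(-1) * g = [0.5735, -0.4183, 0.6658, -0.2708].
Step 2: g^T H^(-1) g = sum_i g_i^2 / H_ii
  = (4.5878)^2/8 + (-4.1826)^2/10 + (2.663)^2/4 + (-2.9787)^2/11
  = 2.631 + 1.7494 + 1.7729 + 0.8066 = 6.9599
Step 3: Objective decrease = 0.5 * g^T H^(-1) g = 3.48


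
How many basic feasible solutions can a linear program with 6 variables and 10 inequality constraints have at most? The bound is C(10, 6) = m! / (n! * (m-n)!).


Each vertex corresponds to some choice of n active constraints out of m, so the number of vertices is at most C(m, n) = m! / (n!(m-n)!).
m = 10, n = 6
Numerator: 10 * 9 * 8 * 7 * 6 * 5
Denominator: 6! = 720
C(10, 6) = 210


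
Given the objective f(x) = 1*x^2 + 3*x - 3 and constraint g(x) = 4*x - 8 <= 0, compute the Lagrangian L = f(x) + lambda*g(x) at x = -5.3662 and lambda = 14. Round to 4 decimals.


Step 1: Evaluate f(x).
f(-5.3662) = 1*(-5.3662)^2 + 3*(-5.3662) - 3 = 9.6975
Step 2: Evaluate g(x).
g(-5.3662) = 4*-5.3662 - 8 = -29.4648
Step 3: Compute Lagrangian.
L = 9.6975 + 14*-29.4648 = -402.8097


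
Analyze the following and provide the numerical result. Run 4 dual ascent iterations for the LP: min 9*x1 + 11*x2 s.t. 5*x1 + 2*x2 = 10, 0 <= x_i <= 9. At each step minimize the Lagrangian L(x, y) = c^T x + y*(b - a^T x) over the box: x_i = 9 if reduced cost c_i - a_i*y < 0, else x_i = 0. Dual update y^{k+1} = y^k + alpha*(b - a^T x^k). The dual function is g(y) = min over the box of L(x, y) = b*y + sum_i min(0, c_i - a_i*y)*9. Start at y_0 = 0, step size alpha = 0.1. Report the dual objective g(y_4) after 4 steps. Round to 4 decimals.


Dual ascent for LP: min 9*x1 + 11*x2, 5*x1 + 2*x2 = 10, 0 <= x_i <= 9
Step 1: y^k = 0.0, reduced costs: (9.0, 11.0)
  x^k = (0.0, 0.0), subgradient = b - a^T x = 10.0
  y^{k+1} = 0.0 + 0.1*10.0 = 1.0
Step 2: y^k = 1.0, reduced costs: (4.0, 9.0)
  x^k = (0.0, 0.0), subgradient = b - a^T x = 10.0
  y^{k+1} = 1.0 + 0.1*10.0 = 2.0
Step 3: y^k = 2.0, reduced costs: (-1.0, 7.0)
  x^k = (9.0, 0.0), subgradient = b - a^T x = -35.0
  y^{k+1} = 2.0 + 0.1*-35.0 = -1.5
Step 4: y^k = -1.5, reduced costs: (16.5, 14.0)
  x^k = (0.0, 0.0), subgradient = b - a^T x = 10.0
  y^{k+1} = -1.5 + 0.1*10.0 = -0.5
Dual objective at y_4 = -0.5: reduced costs (11.5, 12.0), box minimizer x = (0.0, 0.0)
g(y_4) = b*y + (c1 - a1*y)*x1 + (c2 - a2*y)*x2 = 10*(-0.5) + 11.5*0.0 + 12.0*0.0 = -5.0 + 0.0 + 0.0 = -5.0


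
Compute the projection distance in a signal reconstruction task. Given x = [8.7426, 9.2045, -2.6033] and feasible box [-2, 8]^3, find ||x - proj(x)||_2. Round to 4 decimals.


Project each component onto [-2, 8].
clip(8.7426) = 8.0, clip(9.2045) = 8.0, clip(-2.6033) = -2.0
Projection = [8.0, 8.0, -2.0]
Squared diffs: [0.5515, 1.4508, 0.364]
Distance = sqrt(2.3663) = 1.5383


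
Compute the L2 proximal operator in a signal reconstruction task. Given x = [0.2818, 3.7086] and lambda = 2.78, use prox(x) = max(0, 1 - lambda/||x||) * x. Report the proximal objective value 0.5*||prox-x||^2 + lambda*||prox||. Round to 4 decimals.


Step 1: Compute ||x||.
||x|| = 3.7193
Step 2: Compute scaling factor.
scale = max(0, 1 - 2.78/3.7193) = 0.2525
Step 3: prox(x) = [0.0712, 0.9366]
||prox(x)|| = 0.9393
Step 4: Proximal objective.
0.5*||prox-x||^2 = 3.8642
lambda*||prox|| = 2.6113
Total = 6.4754


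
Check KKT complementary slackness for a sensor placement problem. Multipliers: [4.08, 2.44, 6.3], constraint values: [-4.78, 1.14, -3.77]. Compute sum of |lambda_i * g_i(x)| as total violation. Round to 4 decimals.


KKT complementary slackness check:
lambda_1 * g_1 = 4.08 * -4.78 = -19.5024
lambda_2 * g_2 = 2.44 * 1.14 = 2.7816
lambda_3 * g_3 = 6.3 * -3.77 = -23.751
Total violation = 19.5024 + 2.7816 + 23.751 = 46.035


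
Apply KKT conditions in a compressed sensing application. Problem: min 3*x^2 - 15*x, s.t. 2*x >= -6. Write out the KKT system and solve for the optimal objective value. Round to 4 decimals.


Step 1: Try lambda = 0 (constraint inactive).
Stationarity: 2*3*x - 15 = 0
x* = 15/(2*3) = 2.5
Check constraint: 2*2.5 = 5.0 >= -6 -- satisfied.
Step 2: Compute optimal value.
f(x*) = 3*2.5^2 - 15*2.5 = -18.75


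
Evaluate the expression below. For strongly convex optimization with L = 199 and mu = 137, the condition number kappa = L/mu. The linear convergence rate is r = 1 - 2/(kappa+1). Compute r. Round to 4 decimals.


Step 1: Compute the condition number.
kappa = L/mu = 199/137 = 1.4526
Step 2: Compute the convergence rate.
r = 1 - 2/(kappa + 1) = 1 - 2*mu/(L + mu) = (L - mu)/(L + mu) = 62/336 = 0.1845


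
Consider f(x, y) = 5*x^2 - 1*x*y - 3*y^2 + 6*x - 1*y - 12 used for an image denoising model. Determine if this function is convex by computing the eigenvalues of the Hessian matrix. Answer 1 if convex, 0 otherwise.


The Hessian of f(x,y) = 5*x^2 - 1*x*y - 3*y^2 + 6*x - 1*y - 12 is:
H = [[10, -1], [-1, -6]]
Trace = 10 - 6 = 4
Determinant = 10*-6 - (-1)^2 = -61
Discriminant = (4)^2 - 4*-61 = 260.0
Eigenvalues: lambda_1 = -6.0623, lambda_2 = 10.0623
The function is not convex.

0


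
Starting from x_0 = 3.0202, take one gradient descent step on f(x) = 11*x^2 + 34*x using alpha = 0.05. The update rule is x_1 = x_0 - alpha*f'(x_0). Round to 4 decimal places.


We compute the gradient at x_0 and apply the update.
f'(x) = 22*x + 34
f'(3.0202) = 22*3.0202 + 34 = 100.4444
x_1 = 3.0202 - 0.05*100.4444 = -2.002


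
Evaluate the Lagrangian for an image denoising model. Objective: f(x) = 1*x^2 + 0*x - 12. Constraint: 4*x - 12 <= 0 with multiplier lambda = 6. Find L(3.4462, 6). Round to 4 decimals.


Step 1: Evaluate f(x).
f(3.4462) = 1*3.4462^2 + 0*3.4462 - 12 = -0.1237
Step 2: Evaluate g(x).
g(3.4462) = 4*3.4462 - 12 = 1.7848
Step 3: Compute Lagrangian.
L = -0.1237 + 6*1.7848 = 10.5851


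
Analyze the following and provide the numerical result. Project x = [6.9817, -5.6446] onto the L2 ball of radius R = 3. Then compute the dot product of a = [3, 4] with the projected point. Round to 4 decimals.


Step 1: Compute ||x|| (intermediates to 6 decimals).
||x|| = sqrt(6.9817^2 + (-5.6446)^2) = 8.978065
Step 2: Project.
Since ||x|| > R, scale = R/||x|| = 3/8.978065 = 0.334148, proj(x) = scale * x
proj(x) = [2.332921, -1.886132]
Step 3: Dot product.
a^T * proj(x) = 3*2.332921 + 4*(-1.886132) = -0.5458


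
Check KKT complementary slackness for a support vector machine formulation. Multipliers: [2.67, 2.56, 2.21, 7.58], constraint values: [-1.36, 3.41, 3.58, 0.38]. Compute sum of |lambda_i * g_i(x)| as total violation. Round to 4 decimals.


KKT complementary slackness check:
lambda_1 * g_1 = 2.67 * -1.36 = -3.6312
lambda_2 * g_2 = 2.56 * 3.41 = 8.7296
lambda_3 * g_3 = 2.21 * 3.58 = 7.9118
lambda_4 * g_4 = 7.58 * 0.38 = 2.8804
Total violation = 3.6312 + 8.7296 + 7.9118 + 2.8804 = 23.153


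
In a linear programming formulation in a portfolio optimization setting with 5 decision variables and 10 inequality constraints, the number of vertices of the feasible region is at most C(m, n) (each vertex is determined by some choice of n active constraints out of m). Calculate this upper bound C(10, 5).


Each vertex corresponds to some choice of n active constraints out of m, so the number of vertices is at most C(m, n) = m! / (n!(m-n)!).
m = 10, n = 5
Numerator: 10 * 9 * 8 * 7 * 6
Denominator: 5! = 120
C(10, 5) = 252


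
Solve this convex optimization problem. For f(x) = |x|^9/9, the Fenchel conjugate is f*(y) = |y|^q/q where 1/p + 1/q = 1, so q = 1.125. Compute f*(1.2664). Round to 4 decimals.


The conjugate exponent q satisfies 1/p + 1/q = 1.
p = 9, so q = 9/(9 - 1) = 1.125
|y|^q = 1.2664^1.125 = 1.3043
f*(1.2664) = 1.3043 / 1.125 = 1.1594


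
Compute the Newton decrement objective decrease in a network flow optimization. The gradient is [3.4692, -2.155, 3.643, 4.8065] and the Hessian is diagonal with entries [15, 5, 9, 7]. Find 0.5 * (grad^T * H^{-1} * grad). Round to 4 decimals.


Step 1: H is diagonal, so H^(-1) * g = [0.2313, -0.431, 0.4048, 0.6866].
Step 2: g^T H^(-1) g = sum_i g_i^2 / H_ii
  = (3.4692)^2/15 + (-2.155)^2/5 + (3.643)^2/9 + (4.8065)^2/7
  = 0.8024 + 0.9288 + 1.4746 + 3.3003 = 6.5061
Step 3: Objective decrease = 0.5 * g^T H^(-1) g = 3.2531


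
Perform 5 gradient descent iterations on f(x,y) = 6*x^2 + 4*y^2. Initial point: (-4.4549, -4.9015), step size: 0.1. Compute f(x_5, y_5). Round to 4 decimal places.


Gradient descent on f(x,y) = 6*x^2 + 4*y^2.
Starting point: (-4.4549, -4.9015), alpha = 0.1
Step 1: grad_x = 2*6*-4.4549 = -53.4588, grad_y = 2*4*-4.9015 = -39.212
  x_1 = -4.4549 - 0.1*-53.4588 = 0.891
  y_1 = -4.9015 - 0.1*-39.212 = -0.9803
Step 2: grad_x = 2*6*0.891 = 10.6918, grad_y = 2*4*-0.9803 = -7.8424
  x_2 = 0.891 - 0.1*10.6918 = -0.1782
  y_2 = -0.9803 - 0.1*-7.8424 = -0.1961
Step 3: grad_x = 2*6*-0.1782 = -2.1384, grad_y = 2*4*-0.1961 = -1.5685
  x_3 = -0.1782 - 0.1*-2.1384 = 0.0356
  y_3 = -0.1961 - 0.1*-1.5685 = -0.0392
Step 4: grad_x = 2*6*0.0356 = 0.4277, grad_y = 2*4*-0.0392 = -0.3137
  x_4 = 0.0356 - 0.1*0.4277 = -0.0071
  y_4 = -0.0392 - 0.1*-0.3137 = -0.0078
Step 5: grad_x = 2*6*-0.0071 = -0.0855, grad_y = 2*4*-0.0078 = -0.0627
  x_5 = -0.0071 - 0.1*-0.0855 = 0.0014
  y_5 = -0.0078 - 0.1*-0.0627 = -0.0016
f(0.0014, -0.0016) = 6*0.0014^2 + 4*(-0.0016)^2 = 0.0


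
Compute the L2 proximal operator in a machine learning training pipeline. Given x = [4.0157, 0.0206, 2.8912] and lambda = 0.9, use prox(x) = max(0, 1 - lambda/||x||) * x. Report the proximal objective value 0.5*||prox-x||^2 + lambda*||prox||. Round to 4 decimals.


Step 1: Compute ||x||.
||x|| = 4.9483
Step 2: Compute scaling factor.
scale = max(0, 1 - 0.9/4.9483) = 0.8181
Step 3: prox(x) = [3.2853, 0.0169, 2.3653]
||prox(x)|| = 4.0483
Step 4: Proximal objective.
0.5*||prox-x||^2 = 0.405
lambda*||prox|| = 3.6435
Total = 4.0484


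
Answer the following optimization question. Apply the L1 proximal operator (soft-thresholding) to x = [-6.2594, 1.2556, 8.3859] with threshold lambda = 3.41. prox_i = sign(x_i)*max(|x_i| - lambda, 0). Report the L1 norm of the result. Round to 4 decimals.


Soft-thresholding with lambda = 3.41:
prox(-6.2594) = sign(-6.2594)*max(|-6.2594| - 3.41, 0) = -2.8494
prox(1.2556) = sign(1.2556)*max(|1.2556| - 3.41, 0) = 0.0
prox(8.3859) = sign(8.3859)*max(|8.3859| - 3.41, 0) = 4.9759
prox(x) = [-2.8494, 0.0, 4.9759]
||prox(x)||_1 = 2.8494 + 0.0 + 4.9759 = 7.8253


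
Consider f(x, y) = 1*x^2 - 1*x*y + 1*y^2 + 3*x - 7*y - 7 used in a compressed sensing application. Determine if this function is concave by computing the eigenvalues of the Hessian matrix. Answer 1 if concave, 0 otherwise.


The Hessian of f(x,y) = 1*x^2 - 1*x*y + 1*y^2 + 3*x - 7*y - 7 is:
H = [[2, -1], [-1, 2]]
Trace = 2 + 2 = 4
Determinant = 2*2 - (-1)^2 = 3
Discriminant = (4)^2 - 4*3 = 4.0
Eigenvalues: lambda_1 = 1.0, lambda_2 = 3.0
The function is not concave.

0


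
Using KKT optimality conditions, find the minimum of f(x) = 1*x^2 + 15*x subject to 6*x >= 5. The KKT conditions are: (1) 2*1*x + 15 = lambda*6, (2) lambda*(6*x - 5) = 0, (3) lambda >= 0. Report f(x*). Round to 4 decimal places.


Step 1: Try lambda = 0 (constraint inactive).
x_unc = -15/(2*1) = -7.5
Check: 6*-7.5 = -45.0 < 5 -- violated!
Step 2: Constraint must be active: 6*x = 5
x* = 5/6 = 0.8333 (rounded; the exact value 5/6 is used below)
lambda = (2*1*(5/6) + 15)/6 = 2.7778
Step 3: Compute optimal value.
f(x*) = 1*(5/6)^2 + 15*(5/6) = 13.1944


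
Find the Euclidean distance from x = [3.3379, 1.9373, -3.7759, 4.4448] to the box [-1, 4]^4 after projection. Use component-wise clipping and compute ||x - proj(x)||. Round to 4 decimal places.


Project each component onto [-1, 4].
clip(3.3379) = 3.3379, clip(1.9373) = 1.9373, clip(-3.7759) = -1.0, clip(4.4448) = 4.0
Projection = [3.3379, 1.9373, -1.0, 4.0]
Squared diffs: [0.0, 0.0, 7.7056, 0.1978]
Distance = sqrt(7.9034) = 2.8113


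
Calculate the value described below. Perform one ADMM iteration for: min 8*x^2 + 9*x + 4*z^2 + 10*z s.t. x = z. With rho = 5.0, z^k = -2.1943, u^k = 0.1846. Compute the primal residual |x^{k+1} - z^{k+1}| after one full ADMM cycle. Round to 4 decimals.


ADMM iteration with rho = 5.0, z^k = -2.1943, u^k = 0.1846
Step 1: x-update.
Minimize 8*x^2 + 9*x + (5.0/2)*(x + 2.1943 + 0.1846)^2
FOC: (2*8 + 5.0)*x = -9 + 5.0*(-2.1943 - 0.1846)
x^{k+1} = -0.995
Step 2: z-update.
Minimize 4*z^2 + 10*z + (5.0/2)*(-0.995 - z + 0.1846)^2
FOC: (2*4 + 5.0)*z = -10 + 5.0*(-0.995 + 0.1846)
z^{k+1} = -1.0809
Step 3: u-update.
u^{k+1} = 0.1846 - 0.995 + 1.0809 = 0.2705
Step 4: Primal residual = |-0.995 + 1.0809| = 0.0859


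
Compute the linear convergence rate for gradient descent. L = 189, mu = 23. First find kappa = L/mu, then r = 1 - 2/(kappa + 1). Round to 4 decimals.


Step 1: Compute the condition number.
kappa = L/mu = 189/23 = 8.2174
Step 2: Compute the convergence rate.
r = 1 - 2/(kappa + 1) = 1 - 2*mu/(L + mu) = (L - mu)/(L + mu) = 166/212 = 0.783


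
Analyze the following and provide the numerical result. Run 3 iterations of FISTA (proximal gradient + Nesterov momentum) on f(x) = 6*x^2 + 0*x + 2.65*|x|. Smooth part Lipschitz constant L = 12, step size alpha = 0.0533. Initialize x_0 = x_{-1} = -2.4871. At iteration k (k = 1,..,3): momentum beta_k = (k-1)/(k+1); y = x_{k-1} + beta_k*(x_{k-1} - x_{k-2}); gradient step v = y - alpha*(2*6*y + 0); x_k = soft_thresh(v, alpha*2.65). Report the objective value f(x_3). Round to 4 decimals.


FISTA on f(x) = 6*x^2 + 0*x + 2.65*|x|
L = 12, alpha = 0.0533
Iteration 1: beta = 0.0, y = -2.4871 + 0.0*(-2.4871 + 2.4871) = -2.4871
  grad(y) = -29.8452, v = y - alpha*grad = -0.8964
  prox(v) = soft_thresh(-0.8964, 0.1412) = -0.7551
Iteration 2: beta = 0.3333, y = -0.7551 + 0.3333*(-0.7551 + 2.4871) = -0.1778
  grad(y) = -2.1333, v = y - alpha*grad = -0.0641
  prox(v) = soft_thresh(-0.0641, 0.1412) = 0.0
Iteration 3: beta = 0.5, y = 0.0 + 0.5*(0.0 + 0.7551) = 0.3776
  grad(y) = 4.5306, v = y - alpha*grad = 0.1361
  prox(v) = soft_thresh(0.1361, 0.1412) = 0.0
f(x_3) = 6*0.0^2 + 0*0.0 + 2.65*|0.0| = 0.0


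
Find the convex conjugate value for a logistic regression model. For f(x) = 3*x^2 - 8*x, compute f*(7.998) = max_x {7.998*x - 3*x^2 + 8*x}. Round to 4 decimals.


f*(y) = sup_x {y*x - a*x^2 - b*x} = sup_x {(y-b)*x - a*x^2}
FOC: (y - b) - 2a*x = 0 => x* = (y - b)/(2a)
x* = (7.998 + 8)/(2*3) = 2.6663
f*(7.998) = (y-b)^2/(4a) = (7.998 + 8)^2/(4*3)
= 255.936/12 = 21.328


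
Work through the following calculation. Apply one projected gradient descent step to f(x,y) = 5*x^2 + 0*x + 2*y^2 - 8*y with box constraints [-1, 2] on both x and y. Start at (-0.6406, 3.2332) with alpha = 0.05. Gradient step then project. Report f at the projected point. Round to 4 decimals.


Step 1: Compute gradient at (-0.6406, 3.2332).
grad_x = 2*5*-0.6406 + 0 = -6.406
grad_y = 2*2*3.2332 - 8 = 4.9328
Step 2: Gradient step.
x_raw = -0.6406 - 0.05*-6.406 = -0.3203
y_raw = 3.2332 - 0.05*4.9328 = 2.9866
Step 3: Project onto [-1, 2].
x_proj = clip(-0.3203) = -0.3203
y_proj = clip(2.9866) = 2.0
Step 4: Evaluate f.
f(-0.3203, 2.0) = -7.487


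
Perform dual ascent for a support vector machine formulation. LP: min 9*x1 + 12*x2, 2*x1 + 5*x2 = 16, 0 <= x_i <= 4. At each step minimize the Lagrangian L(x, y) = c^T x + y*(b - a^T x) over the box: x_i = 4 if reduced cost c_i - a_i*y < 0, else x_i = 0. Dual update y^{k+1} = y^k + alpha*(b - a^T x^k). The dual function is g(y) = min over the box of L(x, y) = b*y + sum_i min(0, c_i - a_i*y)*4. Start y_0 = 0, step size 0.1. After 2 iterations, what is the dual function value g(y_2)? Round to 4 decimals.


Dual ascent for LP: min 9*x1 + 12*x2, 2*x1 + 5*x2 = 16, 0 <= x_i <= 4
Step 1: y^k = 0.0, reduced costs: (9.0, 12.0)
  x^k = (0.0, 0.0), subgradient = b - a^T x = 16.0
  y^{k+1} = 0.0 + 0.1*16.0 = 1.6
Step 2: y^k = 1.6, reduced costs: (5.8, 4.0)
  x^k = (0.0, 0.0), subgradient = b - a^T x = 16.0
  y^{k+1} = 1.6 + 0.1*16.0 = 3.2
Dual objective at y_2 = 3.2: reduced costs (2.6, -4.0), box minimizer x = (0.0, 4.0)
g(y_2) = b*y + (c1 - a1*y)*x1 + (c2 - a2*y)*x2 = 16*3.2 + 2.6*0.0 + (-4.0)*4.0 = 51.2 + 0.0 - 16.0 = 35.2


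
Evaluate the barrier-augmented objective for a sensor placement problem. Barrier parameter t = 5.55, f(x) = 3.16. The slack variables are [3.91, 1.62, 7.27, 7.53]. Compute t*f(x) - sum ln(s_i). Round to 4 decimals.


Step 1: Compute log-barrier.
ln values: [1.3635, 0.4824, 1.9838, 2.0189]
phi = -(1.3635 + 0.4824 + 1.9838 + 2.0189) = -5.8486
Step 2: Compute augmented objective.
t*f(x) = 5.55*3.16 = 17.538
Total = 17.538 - 5.8486 = 11.6894


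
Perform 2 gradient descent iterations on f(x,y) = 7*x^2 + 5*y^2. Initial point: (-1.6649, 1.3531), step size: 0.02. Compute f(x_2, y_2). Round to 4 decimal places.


Gradient descent on f(x,y) = 7*x^2 + 5*y^2.
Starting point: (-1.6649, 1.3531), alpha = 0.02
Step 1: grad_x = 2*7*-1.6649 = -23.3086, grad_y = 2*5*1.3531 = 13.531
  x_1 = -1.6649 - 0.02*-23.3086 = -1.1987
  y_1 = 1.3531 - 0.02*13.531 = 1.0825
Step 2: grad_x = 2*7*-1.1987 = -16.7822, grad_y = 2*5*1.0825 = 10.8248
  x_2 = -1.1987 - 0.02*-16.7822 = -0.8631
  y_2 = 1.0825 - 0.02*10.8248 = 0.866
f(-0.8631, 0.866) = 7*(-0.8631)^2 + 5*0.866^2 = 8.964


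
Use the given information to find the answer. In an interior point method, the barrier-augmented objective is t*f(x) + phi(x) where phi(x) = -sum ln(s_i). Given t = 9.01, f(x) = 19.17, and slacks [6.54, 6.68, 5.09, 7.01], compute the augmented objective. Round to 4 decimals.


Step 1: Compute log-barrier.
ln values: [1.8779, 1.8991, 1.6273, 1.9473]
phi = -(1.8779 + 1.8991 + 1.6273 + 1.9473) = -7.3517
Step 2: Compute augmented objective.
t*f(x) = 9.01*19.17 = 172.7217
Total = 172.7217 - 7.3517 = 165.37


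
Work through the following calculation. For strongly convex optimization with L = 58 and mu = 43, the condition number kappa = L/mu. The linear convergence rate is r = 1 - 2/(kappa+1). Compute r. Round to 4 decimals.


Step 1: Compute the condition number.
kappa = L/mu = 58/43 = 1.3488
Step 2: Compute the convergence rate.
r = 1 - 2/(kappa + 1) = 1 - 2*mu/(L + mu) = (L - mu)/(L + mu) = 15/101 = 0.1485


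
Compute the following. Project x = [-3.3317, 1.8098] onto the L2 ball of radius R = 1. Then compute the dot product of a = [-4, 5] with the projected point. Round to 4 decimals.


Step 1: Compute ||x|| (intermediates to 6 decimals).
||x|| = sqrt((-3.3317)^2 + 1.8098^2) = 3.791517
Step 2: Project.
Since ||x|| > R, scale = R/||x|| = 1/3.791517 = 0.263747, proj(x) = scale * x
proj(x) = [-0.878726, 0.477329]
Step 3: Dot product.
a^T * proj(x) = -4*(-0.878726) + 5*0.477329 = 5.9015


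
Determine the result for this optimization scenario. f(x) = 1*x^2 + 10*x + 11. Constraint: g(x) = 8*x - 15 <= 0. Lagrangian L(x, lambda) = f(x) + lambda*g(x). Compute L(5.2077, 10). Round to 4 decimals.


Step 1: Evaluate f(x).
f(5.2077) = 1*5.2077^2 + 10*5.2077 + 11 = 90.1971
Step 2: Evaluate g(x).
g(5.2077) = 8*5.2077 - 15 = 26.6616
Step 3: Compute Lagrangian.
L = 90.1971 + 10*26.6616 = 356.8131


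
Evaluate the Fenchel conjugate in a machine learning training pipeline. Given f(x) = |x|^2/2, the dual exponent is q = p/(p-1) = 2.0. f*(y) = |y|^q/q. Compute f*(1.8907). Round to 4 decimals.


The conjugate exponent q satisfies 1/p + 1/q = 1.
p = 2, so q = 2/(2 - 1) = 2.0
|y|^q = 1.8907^2.0 = 3.5747
f*(1.8907) = 3.5747 / 2.0 = 1.7874


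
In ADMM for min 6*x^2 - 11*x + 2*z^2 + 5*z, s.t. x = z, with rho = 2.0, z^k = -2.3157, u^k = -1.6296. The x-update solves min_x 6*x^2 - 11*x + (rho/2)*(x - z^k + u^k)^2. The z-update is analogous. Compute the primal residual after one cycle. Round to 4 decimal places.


ADMM iteration with rho = 2.0, z^k = -2.3157, u^k = -1.6296
Step 1: x-update.
Minimize 6*x^2 - 11*x + (2.0/2)*(x + 2.3157 - 1.6296)^2
FOC: (2*6 + 2.0)*x = 11 + 2.0*(-2.3157 + 1.6296)
x^{k+1} = 0.6877
Step 2: z-update.
Minimize 2*z^2 + 5*z + (2.0/2)*(0.6877 - z - 1.6296)^2
FOC: (2*2 + 2.0)*z = -5 + 2.0*(0.6877 - 1.6296)
z^{k+1} = -1.1473
Step 3: u-update.
u^{k+1} = -1.6296 + 0.6877 + 1.1473 = 0.2054
Step 4: Primal residual = |0.6877 + 1.1473| = 1.835


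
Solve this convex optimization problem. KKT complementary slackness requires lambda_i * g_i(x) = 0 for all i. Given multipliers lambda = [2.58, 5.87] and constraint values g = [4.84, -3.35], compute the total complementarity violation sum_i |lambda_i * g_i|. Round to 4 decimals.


KKT complementary slackness check:
lambda_1 * g_1 = 2.58 * 4.84 = 12.4872
lambda_2 * g_2 = 5.87 * -3.35 = -19.6645
Total violation = 12.4872 + 19.6645 = 32.1517


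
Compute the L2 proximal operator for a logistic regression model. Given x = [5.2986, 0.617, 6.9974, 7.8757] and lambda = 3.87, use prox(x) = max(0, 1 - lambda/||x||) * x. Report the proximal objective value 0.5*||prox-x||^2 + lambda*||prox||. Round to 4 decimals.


Step 1: Compute ||x||.
||x|| = 11.8087
Step 2: Compute scaling factor.
scale = max(0, 1 - 3.87/11.8087) = 0.6723
Step 3: prox(x) = [3.5621, 0.4148, 4.7042, 5.2946]
||prox(x)|| = 7.9387
Step 4: Proximal objective.
0.5*||prox-x||^2 = 7.4885
lambda*||prox|| = 30.7228
Total = 38.2113


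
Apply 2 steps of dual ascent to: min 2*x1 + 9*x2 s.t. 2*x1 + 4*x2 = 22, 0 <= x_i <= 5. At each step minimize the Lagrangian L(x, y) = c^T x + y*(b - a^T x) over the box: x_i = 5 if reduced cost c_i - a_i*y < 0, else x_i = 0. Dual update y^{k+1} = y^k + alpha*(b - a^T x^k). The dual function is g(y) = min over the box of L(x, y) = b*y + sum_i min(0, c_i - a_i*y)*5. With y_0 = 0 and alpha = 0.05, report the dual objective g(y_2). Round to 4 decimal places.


Dual ascent for LP: min 2*x1 + 9*x2, 2*x1 + 4*x2 = 22, 0 <= x_i <= 5
Step 1: y^k = 0.0, reduced costs: (2.0, 9.0)
  x^k = (0.0, 0.0), subgradient = b - a^T x = 22.0
  y^{k+1} = 0.0 + 0.05*22.0 = 1.1
Step 2: y^k = 1.1, reduced costs: (-0.2, 4.6)
  x^k = (5.0, 0.0), subgradient = b - a^T x = 12.0
  y^{k+1} = 1.1 + 0.05*12.0 = 1.7
Dual objective at y_2 = 1.7: reduced costs (-1.4, 2.2), box minimizer x = (5.0, 0.0)
g(y_2) = b*y + (c1 - a1*y)*x1 + (c2 - a2*y)*x2 = 22*1.7 + (-1.4)*5.0 + 2.2*0.0 = 37.4 - 7.0 + 0.0 = 30.4


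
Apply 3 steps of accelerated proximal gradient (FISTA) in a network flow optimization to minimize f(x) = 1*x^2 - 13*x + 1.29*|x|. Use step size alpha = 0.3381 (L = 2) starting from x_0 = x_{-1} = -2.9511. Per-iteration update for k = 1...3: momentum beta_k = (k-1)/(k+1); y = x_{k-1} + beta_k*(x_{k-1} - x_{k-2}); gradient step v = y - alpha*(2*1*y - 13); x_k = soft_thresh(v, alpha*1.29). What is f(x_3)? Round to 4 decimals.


FISTA on f(x) = 1*x^2 - 13*x + 1.29*|x|
L = 2, alpha = 0.3381
Iteration 1: beta = 0.0, y = -2.9511 + 0.0*(-2.9511 + 2.9511) = -2.9511
  grad(y) = -18.9022, v = y - alpha*grad = 3.4397
  prox(v) = soft_thresh(3.4397, 0.4361) = 3.0036
Iteration 2: beta = 0.3333, y = 3.0036 + 0.3333*(3.0036 + 2.9511) = 4.9885
  grad(y) = -3.023, v = y - alpha*grad = 6.0106
  prox(v) = soft_thresh(6.0106, 0.4361) = 5.5744
Iteration 3: beta = 0.5, y = 5.5744 + 0.5*(5.5744 - 3.0036) = 6.8598
  grad(y) = 0.7197, v = y - alpha*grad = 6.6165
  prox(v) = soft_thresh(6.6165, 0.4361) = 6.1804
f(x_3) = 1*6.1804^2 - 13*6.1804 + 1.29*|6.1804| = -34.1752


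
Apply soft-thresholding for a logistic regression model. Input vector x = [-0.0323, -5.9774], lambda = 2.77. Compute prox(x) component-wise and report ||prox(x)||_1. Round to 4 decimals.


Soft-thresholding with lambda = 2.77:
prox(-0.0323) = sign(-0.0323)*max(|-0.0323| - 2.77, 0) = 0.0
prox(-5.9774) = sign(-5.9774)*max(|-5.9774| - 2.77, 0) = -3.2074
prox(x) = [0.0, -3.2074]
||prox(x)||_1 = 0.0 + 3.2074 = 3.2074


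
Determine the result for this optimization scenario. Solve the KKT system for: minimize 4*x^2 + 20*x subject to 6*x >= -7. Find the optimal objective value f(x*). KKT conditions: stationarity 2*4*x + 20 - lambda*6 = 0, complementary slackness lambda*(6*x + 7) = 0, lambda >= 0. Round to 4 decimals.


Step 1: Try lambda = 0 (constraint inactive).
x_unc = -20/(2*4) = -2.5
Check: 6*-2.5 = -15.0 < -7 -- violated!
Step 2: Constraint must be active: 6*x = -7
x* = -7/6 = -1.1667 (rounded; the exact value -7/6 is used below)
lambda = (2*4*(-7/6) + 20)/6 = 1.7778
Step 3: Compute optimal value.
f(x*) = 4*(-7/6)^2 + 20*(-7/6) = -17.8889


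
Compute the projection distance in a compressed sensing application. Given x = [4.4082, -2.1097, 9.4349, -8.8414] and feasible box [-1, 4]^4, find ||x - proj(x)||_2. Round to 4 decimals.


Project each component onto [-1, 4].
clip(4.4082) = 4.0, clip(-2.1097) = -1.0, clip(9.4349) = 4.0, clip(-8.8414) = -1.0
Projection = [4.0, -1.0, 4.0, -1.0]
Squared diffs: [0.1666, 1.2314, 29.5381, 61.4876]
Distance = sqrt(92.4237) = 9.6137


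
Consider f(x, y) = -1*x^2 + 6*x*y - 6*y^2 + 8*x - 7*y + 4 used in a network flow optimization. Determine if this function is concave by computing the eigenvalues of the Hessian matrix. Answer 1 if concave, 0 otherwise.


The Hessian of f(x,y) = -1*x^2 + 6*x*y - 6*y^2 + 8*x - 7*y + 4 is:
H = [[-2, 6], [6, -12]]
Trace = -2 - 12 = -14
Determinant = -2*-12 - (6)^2 = -12
Discriminant = (-14)^2 - 4*-12 = 244.0
Eigenvalues: lambda_1 = -14.8102, lambda_2 = 0.8102
The function is not concave.

0


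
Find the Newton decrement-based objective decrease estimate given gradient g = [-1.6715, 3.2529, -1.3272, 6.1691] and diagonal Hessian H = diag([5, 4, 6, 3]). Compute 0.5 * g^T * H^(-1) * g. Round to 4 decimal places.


Step 1: H is diagonal, so H^(-1) * g = [-0.3343, 0.8132, -0.2212, 2.0564].
Step 2: g^T H^(-1) g = sum_i g_i^2 / H_ii
  = (-1.6715)^2/5 + (3.2529)^2/4 + (-1.3272)^2/6 + (6.1691)^2/3
  = 0.5588 + 2.6453 + 0.2936 + 12.6859 = 16.1836
Step 3: Objective decrease = 0.5 * g^T H^(-1) g = 8.0918


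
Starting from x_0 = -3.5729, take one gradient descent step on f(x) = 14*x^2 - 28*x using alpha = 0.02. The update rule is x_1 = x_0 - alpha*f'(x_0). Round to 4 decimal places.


We compute the gradient at x_0 and apply the update.
f'(x) = 28*x - 28
f'(-3.5729) = 28*-3.5729 - 28 = -128.0412
x_1 = -3.5729 - 0.02*-128.0412 = -1.0121


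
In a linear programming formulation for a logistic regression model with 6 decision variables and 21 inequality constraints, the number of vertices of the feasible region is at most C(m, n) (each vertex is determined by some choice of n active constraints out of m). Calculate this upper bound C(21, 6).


Each vertex corresponds to some choice of n active constraints out of m, so the number of vertices is at most C(m, n) = m! / (n!(m-n)!).
m = 21, n = 6
Numerator: 21 * 20 * 19 * 18 * 17 * 16
Denominator: 6! = 720
C(21, 6) = 54264


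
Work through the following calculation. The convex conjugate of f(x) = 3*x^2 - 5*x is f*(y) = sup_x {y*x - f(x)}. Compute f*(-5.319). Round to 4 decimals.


f*(y) = sup_x {y*x - a*x^2 - b*x} = sup_x {(y-b)*x - a*x^2}
FOC: (y - b) - 2a*x = 0 => x* = (y - b)/(2a)
x* = (-5.319 + 5)/(2*3) = -0.0532
f*(-5.319) = (y-b)^2/(4a) = (-5.319 + 5)^2/(4*3)
= 0.1018/12 = 0.0085


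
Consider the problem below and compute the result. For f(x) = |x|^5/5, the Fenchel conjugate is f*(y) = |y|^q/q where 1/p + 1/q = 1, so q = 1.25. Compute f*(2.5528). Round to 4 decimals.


The conjugate exponent q satisfies 1/p + 1/q = 1.
p = 5, so q = 5/(5 - 1) = 1.25
|y|^q = 2.5528^1.25 = 3.2268
f*(2.5528) = 3.2268 / 1.25 = 2.5814


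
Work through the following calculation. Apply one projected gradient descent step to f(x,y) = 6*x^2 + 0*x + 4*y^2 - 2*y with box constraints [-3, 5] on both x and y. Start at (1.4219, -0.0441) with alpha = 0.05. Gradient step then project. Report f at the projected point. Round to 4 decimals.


Step 1: Compute gradient at (1.4219, -0.0441).
grad_x = 2*6*1.4219 + 0 = 17.0628
grad_y = 2*4*-0.0441 - 2 = -2.3528
Step 2: Gradient step.
x_raw = 1.4219 - 0.05*17.0628 = 0.5688
y_raw = -0.0441 - 0.05*-2.3528 = 0.0735
Step 3: Project onto [-3, 5].
x_proj = clip(0.5688) = 0.5688
y_proj = clip(0.0735) = 0.0735
Step 4: Evaluate f.
f(0.5688, 0.0735) = 1.8155


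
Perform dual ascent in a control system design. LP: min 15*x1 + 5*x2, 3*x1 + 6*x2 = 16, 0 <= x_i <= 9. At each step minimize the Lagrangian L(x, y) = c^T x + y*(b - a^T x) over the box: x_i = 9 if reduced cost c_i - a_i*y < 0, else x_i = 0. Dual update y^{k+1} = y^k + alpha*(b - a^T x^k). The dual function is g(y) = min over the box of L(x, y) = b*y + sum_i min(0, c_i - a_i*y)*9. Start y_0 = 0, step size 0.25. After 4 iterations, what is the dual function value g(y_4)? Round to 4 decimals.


Dual ascent for LP: min 15*x1 + 5*x2, 3*x1 + 6*x2 = 16, 0 <= x_i <= 9
Step 1: y^k = 0.0, reduced costs: (15.0, 5.0)
  x^k = (0.0, 0.0), subgradient = b - a^T x = 16.0
  y^{k+1} = 0.0 + 0.25*16.0 = 4.0
Step 2: y^k = 4.0, reduced costs: (3.0, -19.0)
  x^k = (0.0, 9.0), subgradient = b - a^T x = -38.0
  y^{k+1} = 4.0 + 0.25*-38.0 = -5.5
Step 3: y^k = -5.5, reduced costs: (31.5, 38.0)
  x^k = (0.0, 0.0), subgradient = b - a^T x = 16.0
  y^{k+1} = -5.5 + 0.25*16.0 = -1.5
Step 4: y^k = -1.5, reduced costs: (19.5, 14.0)
  x^k = (0.0, 0.0), subgradient = b - a^T x = 16.0
  y^{k+1} = -1.5 + 0.25*16.0 = 2.5
Dual objective at y_4 = 2.5: reduced costs (7.5, -10.0), box minimizer x = (0.0, 9.0)
g(y_4) = b*y + (c1 - a1*y)*x1 + (c2 - a2*y)*x2 = 16*2.5 + 7.5*0.0 + (-10.0)*9.0 = 40.0 + 0.0 - 90.0 = -50.0


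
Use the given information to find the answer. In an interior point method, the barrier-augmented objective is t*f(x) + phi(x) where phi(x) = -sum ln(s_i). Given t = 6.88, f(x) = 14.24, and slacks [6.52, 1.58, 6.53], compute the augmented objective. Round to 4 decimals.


Step 1: Compute log-barrier.
ln values: [1.8749, 0.4574, 1.8764]
phi = -(1.8749 + 0.4574 + 1.8764) = -4.2087
Step 2: Compute augmented objective.
t*f(x) = 6.88*14.24 = 97.9712
Total = 97.9712 - 4.2087 = 93.7625


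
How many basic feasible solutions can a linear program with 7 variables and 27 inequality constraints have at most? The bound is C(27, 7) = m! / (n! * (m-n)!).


Each vertex corresponds to some choice of n active constraints out of m, so the number of vertices is at most C(m, n) = m! / (n!(m-n)!).
m = 27, n = 7
Numerator: 27 * 26 * 25 * 24 * 23 * 22 * 21
Denominator: 7! = 5040
C(27, 7) = 888030


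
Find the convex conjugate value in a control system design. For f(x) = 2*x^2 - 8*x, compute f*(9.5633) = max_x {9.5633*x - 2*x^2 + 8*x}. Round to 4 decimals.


f*(y) = sup_x {y*x - a*x^2 - b*x} = sup_x {(y-b)*x - a*x^2}
FOC: (y - b) - 2a*x = 0 => x* = (y - b)/(2a)
x* = (9.5633 + 8)/(2*2) = 4.3908
f*(9.5633) = (y-b)^2/(4a) = (9.5633 + 8)^2/(4*2)
= 308.4695/8 = 38.5587


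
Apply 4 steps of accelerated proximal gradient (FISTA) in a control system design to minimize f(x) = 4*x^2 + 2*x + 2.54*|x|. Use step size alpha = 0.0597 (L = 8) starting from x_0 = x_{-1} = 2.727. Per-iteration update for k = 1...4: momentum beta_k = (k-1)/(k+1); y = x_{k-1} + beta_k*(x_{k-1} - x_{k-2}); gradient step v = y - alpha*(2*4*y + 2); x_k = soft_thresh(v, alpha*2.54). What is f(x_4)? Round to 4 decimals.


FISTA on f(x) = 4*x^2 + 2*x + 2.54*|x|
L = 8, alpha = 0.0597
Iteration 1: beta = 0.0, y = 2.727 + 0.0*(2.727 - 2.727) = 2.727
  grad(y) = 23.816, v = y - alpha*grad = 1.3052
  prox(v) = soft_thresh(1.3052, 0.1516) = 1.1535
Iteration 2: beta = 0.3333, y = 1.1535 + 0.3333*(1.1535 - 2.727) = 0.6291
  grad(y) = 7.0325, v = y - alpha*grad = 0.2092
  prox(v) = soft_thresh(0.2092, 0.1516) = 0.0576
Iteration 3: beta = 0.5, y = 0.0576 + 0.5*(0.0576 - 1.1535) = -0.4904
  grad(y) = -1.9232, v = y - alpha*grad = -0.3756
  prox(v) = soft_thresh(-0.3756, 0.1516) = -0.2239
Iteration 4: beta = 0.6, y = -0.2239 + 0.6*(-0.2239 - 0.0576) = -0.3929
  grad(y) = -1.1429, v = y - alpha*grad = -0.3246
  prox(v) = soft_thresh(-0.3246, 0.1516) = -0.173
f(x_4) = 4*(-0.173)^2 + 2*(-0.173) + 2.54*|-0.173| = 0.2131


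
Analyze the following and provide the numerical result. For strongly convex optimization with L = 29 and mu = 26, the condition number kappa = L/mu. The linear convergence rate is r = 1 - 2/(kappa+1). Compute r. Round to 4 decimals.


Step 1: Compute the condition number.
kappa = L/mu = 29/26 = 1.1154
Step 2: Compute the convergence rate.
r = 1 - 2/(kappa + 1) = 1 - 2*mu/(L + mu) = (L - mu)/(L + mu) = 3/55 = 0.0545


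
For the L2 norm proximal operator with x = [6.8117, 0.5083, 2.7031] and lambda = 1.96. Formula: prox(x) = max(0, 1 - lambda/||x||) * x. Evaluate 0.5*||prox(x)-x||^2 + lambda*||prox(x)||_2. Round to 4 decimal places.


Step 1: Compute ||x||.
||x|| = 7.346
Step 2: Compute scaling factor.
scale = max(0, 1 - 1.96/7.346) = 0.7332
Step 3: prox(x) = [4.9943, 0.3727, 1.9819]
||prox(x)|| = 5.386
Step 4: Proximal objective.
0.5*||prox-x||^2 = 1.9208
lambda*||prox|| = 10.5566
Total = 12.4774


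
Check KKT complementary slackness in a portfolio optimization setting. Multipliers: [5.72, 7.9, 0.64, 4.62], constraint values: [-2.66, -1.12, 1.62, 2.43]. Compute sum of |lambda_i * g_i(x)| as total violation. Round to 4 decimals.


KKT complementary slackness check:
lambda_1 * g_1 = 5.72 * -2.66 = -15.2152
lambda_2 * g_2 = 7.9 * -1.12 = -8.848
lambda_3 * g_3 = 0.64 * 1.62 = 1.0368
lambda_4 * g_4 = 4.62 * 2.43 = 11.2266
Total violation = 15.2152 + 8.848 + 1.0368 + 11.2266 = 36.3266
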